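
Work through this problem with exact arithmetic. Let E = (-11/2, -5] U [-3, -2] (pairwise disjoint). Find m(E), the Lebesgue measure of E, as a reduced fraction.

For pairwise disjoint intervals, m(union_i I_i) = sum_i m(I_i),
and m is invariant under swapping open/closed endpoints (single points have measure 0).
So m(E) = sum_i (b_i - a_i).
  I_1 has length -5 - (-11/2) = 1/2.
  I_2 has length -2 - (-3) = 1.
Summing:
  m(E) = 1/2 + 1 = 3/2.

3/2


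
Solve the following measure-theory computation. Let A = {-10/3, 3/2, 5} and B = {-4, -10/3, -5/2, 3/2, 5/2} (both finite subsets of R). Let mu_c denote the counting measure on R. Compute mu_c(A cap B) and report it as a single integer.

Counting measure on a finite set equals cardinality. mu_c(A cap B) = |A cap B| (elements appearing in both).
Enumerating the elements of A that also lie in B gives 2 element(s).
So mu_c(A cap B) = 2.

2


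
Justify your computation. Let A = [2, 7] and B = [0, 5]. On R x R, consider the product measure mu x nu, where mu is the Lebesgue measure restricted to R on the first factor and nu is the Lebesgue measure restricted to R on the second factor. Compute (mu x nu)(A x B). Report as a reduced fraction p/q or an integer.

For a measurable rectangle A x B, the product measure satisfies
  (mu x nu)(A x B) = mu(A) * nu(B).
  mu(A) = 5.
  nu(B) = 5.
  (mu x nu)(A x B) = 5 * 5 = 25.

25


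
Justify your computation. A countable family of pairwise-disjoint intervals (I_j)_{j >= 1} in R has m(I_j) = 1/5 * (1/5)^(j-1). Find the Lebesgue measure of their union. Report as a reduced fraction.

By countable additivity of the Lebesgue measure on pairwise disjoint measurable sets,
  m(union_{j >= 1} I_j) = sum_{j >= 1} m(I_j) = sum_{j >= 1} a * r^(j-1),
  with a = 1/5 and r = 1/5.
Since 0 < r = 1/5 < 1, the geometric series converges:
  sum_{j >= 1} a * r^(j-1) = a / (1 - r).
  = 1/5 / (1 - 1/5)
  = 1/5 / (4/5)
  = 1/4.

1/4


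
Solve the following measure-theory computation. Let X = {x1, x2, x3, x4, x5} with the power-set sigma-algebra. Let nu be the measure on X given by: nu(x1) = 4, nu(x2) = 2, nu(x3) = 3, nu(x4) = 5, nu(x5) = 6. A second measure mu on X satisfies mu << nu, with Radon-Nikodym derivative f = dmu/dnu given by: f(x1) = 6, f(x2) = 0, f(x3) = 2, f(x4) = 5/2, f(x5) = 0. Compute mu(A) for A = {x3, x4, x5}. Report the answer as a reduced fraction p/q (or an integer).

By the defining property of the Radon-Nikodym derivative, for every measurable set A,
  mu(A) = integral_A f dnu.
Since nu is a discrete measure concentrated on the atoms of X, the integral over A reduces to the sum
  mu(A) = sum_{x in A} f(x) * nu({x}).
Computing each term:
  x3: f(x3) * nu(x3) = 2 * 3 = 6.
  x4: f(x4) * nu(x4) = 5/2 * 5 = 25/2.
  x5: f(x5) * nu(x5) = 0 * 6 = 0.
Summing: mu(A) = 6 + 25/2 + 0 = 37/2.

37/2


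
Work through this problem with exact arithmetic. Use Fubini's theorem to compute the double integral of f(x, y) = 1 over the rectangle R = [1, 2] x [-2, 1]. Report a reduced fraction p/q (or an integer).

f(x, y) is a tensor product of a function of x and a function of y, and both factors are bounded continuous (hence Lebesgue integrable) on the rectangle, so Fubini's theorem applies:
  integral_R f d(m x m) = (integral_a1^b1 1 dx) * (integral_a2^b2 1 dy).
Inner integral in x: integral_{1}^{2} 1 dx = (2^1 - 1^1)/1
  = 1.
Inner integral in y: integral_{-2}^{1} 1 dy = (1^1 - (-2)^1)/1
  = 3.
Product: (1) * (3) = 3.

3


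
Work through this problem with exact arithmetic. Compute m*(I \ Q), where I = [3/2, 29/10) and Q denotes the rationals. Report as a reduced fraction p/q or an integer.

The interval I = [3/2, 29/10) has m(I) = 29/10 - 3/2 = 7/5 (endpoints are measure-zero, so open/closed/half-open agree). Write I = (I cap Q) u (I \ Q). The rationals in I are countable, so m*(I cap Q) = 0 (cover each rational by intervals whose total length is arbitrarily small). By countable subadditivity m*(I) <= m*(I cap Q) + m*(I \ Q), hence m*(I \ Q) >= m(I) = 7/5. The reverse inequality m*(I \ Q) <= m*(I) = 7/5 is trivial since (I \ Q) is a subset of I. Therefore m*(I \ Q) = 7/5.

7/5


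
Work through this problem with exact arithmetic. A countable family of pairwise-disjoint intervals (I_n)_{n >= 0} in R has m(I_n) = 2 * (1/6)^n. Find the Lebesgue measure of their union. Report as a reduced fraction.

By countable additivity of the Lebesgue measure on pairwise disjoint measurable sets,
  m(union_{n >= 0} I_n) = sum_{n >= 0} m(I_n) = sum_{n >= 0} a * r^n,
  with a = 2 and r = 1/6.
Since 0 < r = 1/6 < 1, the geometric series converges:
  sum_{n >= 0} a * r^n = a / (1 - r).
  = 2 / (1 - 1/6)
  = 2 / (5/6)
  = 12/5.

12/5


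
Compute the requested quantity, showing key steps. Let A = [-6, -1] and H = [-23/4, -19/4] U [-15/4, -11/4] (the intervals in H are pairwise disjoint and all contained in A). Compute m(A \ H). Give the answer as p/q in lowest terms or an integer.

The ambient interval has length m(A) = -1 - (-6) = 5.
Since the holes are disjoint and sit inside A, by finite additivity
  m(H) = sum_i (b_i - a_i), and m(A \ H) = m(A) - m(H).
Computing the hole measures:
  m(H_1) = -19/4 - (-23/4) = 1.
  m(H_2) = -11/4 - (-15/4) = 1.
Summed: m(H) = 1 + 1 = 2.
So m(A \ H) = 5 - 2 = 3.

3


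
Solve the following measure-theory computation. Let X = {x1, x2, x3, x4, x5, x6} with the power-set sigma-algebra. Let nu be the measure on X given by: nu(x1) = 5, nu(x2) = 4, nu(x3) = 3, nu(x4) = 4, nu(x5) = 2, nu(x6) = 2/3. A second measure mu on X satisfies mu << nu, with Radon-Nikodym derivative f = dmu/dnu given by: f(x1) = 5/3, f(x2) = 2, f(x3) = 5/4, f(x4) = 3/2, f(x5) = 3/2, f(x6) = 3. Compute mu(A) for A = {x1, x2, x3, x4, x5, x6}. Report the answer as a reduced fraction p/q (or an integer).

By the defining property of the Radon-Nikodym derivative, for every measurable set A,
  mu(A) = integral_A f dnu.
Since nu is a discrete measure concentrated on the atoms of X, the integral over A reduces to the sum
  mu(A) = sum_{x in A} f(x) * nu({x}).
Computing each term:
  x1: f(x1) * nu(x1) = 5/3 * 5 = 25/3.
  x2: f(x2) * nu(x2) = 2 * 4 = 8.
  x3: f(x3) * nu(x3) = 5/4 * 3 = 15/4.
  x4: f(x4) * nu(x4) = 3/2 * 4 = 6.
  x5: f(x5) * nu(x5) = 3/2 * 2 = 3.
  x6: f(x6) * nu(x6) = 3 * 2/3 = 2.
Summing: mu(A) = 25/3 + 8 + 15/4 + 6 + 3 + 2 = 373/12.

373/12


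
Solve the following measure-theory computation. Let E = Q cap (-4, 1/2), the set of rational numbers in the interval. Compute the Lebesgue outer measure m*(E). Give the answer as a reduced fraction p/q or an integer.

The set Q cap (-4, 1/2) is countable (a subset of the countable set Q). Lebesgue outer measure of any countable set is 0: each singleton {q} has m*({q}) = 0, and by countable subadditivity m*(union_k {q_k}) <= sum_k m*({q_k}) = sum_k 0 = 0. The reverse inequality m*(E) >= 0 is automatic. So m*(Q cap (-4, 1/2)) = 0.

0


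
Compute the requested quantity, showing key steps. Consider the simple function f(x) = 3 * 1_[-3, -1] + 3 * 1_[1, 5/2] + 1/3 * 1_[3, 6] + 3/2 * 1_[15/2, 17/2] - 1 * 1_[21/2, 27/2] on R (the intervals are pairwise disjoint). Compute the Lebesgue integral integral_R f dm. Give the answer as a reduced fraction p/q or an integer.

For a simple function f = sum_i c_i * 1_{A_i} with disjoint A_i,
  integral f dm = sum_i c_i * m(A_i).
Lengths of the A_i:
  m(A_1) = -1 - (-3) = 2.
  m(A_2) = 5/2 - 1 = 3/2.
  m(A_3) = 6 - 3 = 3.
  m(A_4) = 17/2 - 15/2 = 1.
  m(A_5) = 27/2 - 21/2 = 3.
Contributions c_i * m(A_i):
  (3) * (2) = 6.
  (3) * (3/2) = 9/2.
  (1/3) * (3) = 1.
  (3/2) * (1) = 3/2.
  (-1) * (3) = -3.
Total: 6 + 9/2 + 1 + 3/2 - 3 = 10.

10


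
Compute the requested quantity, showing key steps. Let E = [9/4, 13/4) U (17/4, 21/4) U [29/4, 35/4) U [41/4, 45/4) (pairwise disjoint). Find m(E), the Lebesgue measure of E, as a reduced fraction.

For pairwise disjoint intervals, m(union_i I_i) = sum_i m(I_i),
and m is invariant under swapping open/closed endpoints (single points have measure 0).
So m(E) = sum_i (b_i - a_i).
  I_1 has length 13/4 - 9/4 = 1.
  I_2 has length 21/4 - 17/4 = 1.
  I_3 has length 35/4 - 29/4 = 3/2.
  I_4 has length 45/4 - 41/4 = 1.
Summing:
  m(E) = 1 + 1 + 3/2 + 1 = 9/2.

9/2


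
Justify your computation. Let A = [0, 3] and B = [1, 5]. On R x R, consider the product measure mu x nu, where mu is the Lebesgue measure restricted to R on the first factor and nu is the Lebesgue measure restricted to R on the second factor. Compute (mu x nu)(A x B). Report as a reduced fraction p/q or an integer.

For a measurable rectangle A x B, the product measure satisfies
  (mu x nu)(A x B) = mu(A) * nu(B).
  mu(A) = 3.
  nu(B) = 4.
  (mu x nu)(A x B) = 3 * 4 = 12.

12


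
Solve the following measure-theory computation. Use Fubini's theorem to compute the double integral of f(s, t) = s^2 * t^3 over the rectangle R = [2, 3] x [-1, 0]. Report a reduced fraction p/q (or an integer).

f(s, t) is a tensor product of a function of s and a function of t, and both factors are bounded continuous (hence Lebesgue integrable) on the rectangle, so Fubini's theorem applies:
  integral_R f d(m x m) = (integral_a1^b1 s^2 ds) * (integral_a2^b2 t^3 dt).
Inner integral in s: integral_{2}^{3} s^2 ds = (3^3 - 2^3)/3
  = 19/3.
Inner integral in t: integral_{-1}^{0} t^3 dt = (0^4 - (-1)^4)/4
  = -1/4.
Product: (19/3) * (-1/4) = -19/12.

-19/12


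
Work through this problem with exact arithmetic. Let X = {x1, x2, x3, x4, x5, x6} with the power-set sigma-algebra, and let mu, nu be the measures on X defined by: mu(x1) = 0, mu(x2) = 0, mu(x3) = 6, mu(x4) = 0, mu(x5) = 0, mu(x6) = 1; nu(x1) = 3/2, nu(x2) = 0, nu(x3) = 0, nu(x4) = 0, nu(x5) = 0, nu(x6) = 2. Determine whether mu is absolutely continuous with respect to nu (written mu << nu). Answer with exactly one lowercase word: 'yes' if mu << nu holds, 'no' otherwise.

mu << nu means: every nu-null measurable set is also mu-null; equivalently, for every atom x, if nu({x}) = 0 then mu({x}) = 0.
Checking each atom:
  x1: nu = 3/2 > 0 -> no constraint.
  x2: nu = 0, mu = 0 -> consistent with mu << nu.
  x3: nu = 0, mu = 6 > 0 -> violates mu << nu.
  x4: nu = 0, mu = 0 -> consistent with mu << nu.
  x5: nu = 0, mu = 0 -> consistent with mu << nu.
  x6: nu = 2 > 0 -> no constraint.
The atom(s) x3 violate the condition (nu = 0 but mu > 0). Therefore mu is NOT absolutely continuous w.r.t. nu.

no


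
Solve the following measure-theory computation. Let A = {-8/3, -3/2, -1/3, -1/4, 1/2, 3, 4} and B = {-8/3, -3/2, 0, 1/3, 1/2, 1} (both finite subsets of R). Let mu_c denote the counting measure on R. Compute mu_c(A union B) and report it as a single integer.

Counting measure on a finite set equals cardinality. By inclusion-exclusion, |A union B| = |A| + |B| - |A cap B|.
|A| = 7, |B| = 6, |A cap B| = 3.
So mu_c(A union B) = 7 + 6 - 3 = 10.

10


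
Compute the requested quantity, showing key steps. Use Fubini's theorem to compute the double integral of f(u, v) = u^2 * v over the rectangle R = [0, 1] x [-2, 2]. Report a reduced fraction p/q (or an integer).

f(u, v) is a tensor product of a function of u and a function of v, and both factors are bounded continuous (hence Lebesgue integrable) on the rectangle, so Fubini's theorem applies:
  integral_R f d(m x m) = (integral_a1^b1 u^2 du) * (integral_a2^b2 v dv).
Inner integral in u: integral_{0}^{1} u^2 du = (1^3 - 0^3)/3
  = 1/3.
Inner integral in v: integral_{-2}^{2} v dv = (2^2 - (-2)^2)/2
  = 0.
Product: (1/3) * (0) = 0.

0


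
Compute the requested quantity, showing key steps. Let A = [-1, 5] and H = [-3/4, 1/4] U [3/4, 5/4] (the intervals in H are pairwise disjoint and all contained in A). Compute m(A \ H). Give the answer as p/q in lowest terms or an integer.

The ambient interval has length m(A) = 5 - (-1) = 6.
Since the holes are disjoint and sit inside A, by finite additivity
  m(H) = sum_i (b_i - a_i), and m(A \ H) = m(A) - m(H).
Computing the hole measures:
  m(H_1) = 1/4 - (-3/4) = 1.
  m(H_2) = 5/4 - 3/4 = 1/2.
Summed: m(H) = 1 + 1/2 = 3/2.
So m(A \ H) = 6 - 3/2 = 9/2.

9/2


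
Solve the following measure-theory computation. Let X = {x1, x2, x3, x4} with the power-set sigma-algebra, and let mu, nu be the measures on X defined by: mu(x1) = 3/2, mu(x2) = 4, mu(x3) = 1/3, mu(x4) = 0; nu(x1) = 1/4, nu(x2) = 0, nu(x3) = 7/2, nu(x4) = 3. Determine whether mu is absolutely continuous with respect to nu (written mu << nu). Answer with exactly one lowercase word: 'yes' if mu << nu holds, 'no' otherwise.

mu << nu means: every nu-null measurable set is also mu-null; equivalently, for every atom x, if nu({x}) = 0 then mu({x}) = 0.
Checking each atom:
  x1: nu = 1/4 > 0 -> no constraint.
  x2: nu = 0, mu = 4 > 0 -> violates mu << nu.
  x3: nu = 7/2 > 0 -> no constraint.
  x4: nu = 3 > 0 -> no constraint.
The atom(s) x2 violate the condition (nu = 0 but mu > 0). Therefore mu is NOT absolutely continuous w.r.t. nu.

no


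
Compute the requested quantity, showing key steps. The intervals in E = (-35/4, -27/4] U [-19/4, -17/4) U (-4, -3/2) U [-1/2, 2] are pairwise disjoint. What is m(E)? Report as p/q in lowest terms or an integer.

For pairwise disjoint intervals, m(union_i I_i) = sum_i m(I_i),
and m is invariant under swapping open/closed endpoints (single points have measure 0).
So m(E) = sum_i (b_i - a_i).
  I_1 has length -27/4 - (-35/4) = 2.
  I_2 has length -17/4 - (-19/4) = 1/2.
  I_3 has length -3/2 - (-4) = 5/2.
  I_4 has length 2 - (-1/2) = 5/2.
Summing:
  m(E) = 2 + 1/2 + 5/2 + 5/2 = 15/2.

15/2


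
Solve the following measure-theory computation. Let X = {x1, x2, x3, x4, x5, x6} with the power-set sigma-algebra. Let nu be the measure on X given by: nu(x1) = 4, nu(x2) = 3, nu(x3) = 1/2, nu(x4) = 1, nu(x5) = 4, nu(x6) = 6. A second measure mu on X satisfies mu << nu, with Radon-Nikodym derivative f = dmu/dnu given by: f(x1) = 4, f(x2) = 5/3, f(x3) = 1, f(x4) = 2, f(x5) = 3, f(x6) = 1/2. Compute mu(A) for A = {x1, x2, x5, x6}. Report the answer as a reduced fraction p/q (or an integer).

By the defining property of the Radon-Nikodym derivative, for every measurable set A,
  mu(A) = integral_A f dnu.
Since nu is a discrete measure concentrated on the atoms of X, the integral over A reduces to the sum
  mu(A) = sum_{x in A} f(x) * nu({x}).
Computing each term:
  x1: f(x1) * nu(x1) = 4 * 4 = 16.
  x2: f(x2) * nu(x2) = 5/3 * 3 = 5.
  x5: f(x5) * nu(x5) = 3 * 4 = 12.
  x6: f(x6) * nu(x6) = 1/2 * 6 = 3.
Summing: mu(A) = 16 + 5 + 12 + 3 = 36.

36


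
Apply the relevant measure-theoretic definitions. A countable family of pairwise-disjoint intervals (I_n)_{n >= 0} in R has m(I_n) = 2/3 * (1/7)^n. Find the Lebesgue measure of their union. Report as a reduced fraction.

By countable additivity of the Lebesgue measure on pairwise disjoint measurable sets,
  m(union_{n >= 0} I_n) = sum_{n >= 0} m(I_n) = sum_{n >= 0} a * r^n,
  with a = 2/3 and r = 1/7.
Since 0 < r = 1/7 < 1, the geometric series converges:
  sum_{n >= 0} a * r^n = a / (1 - r).
  = 2/3 / (1 - 1/7)
  = 2/3 / (6/7)
  = 7/9.

7/9


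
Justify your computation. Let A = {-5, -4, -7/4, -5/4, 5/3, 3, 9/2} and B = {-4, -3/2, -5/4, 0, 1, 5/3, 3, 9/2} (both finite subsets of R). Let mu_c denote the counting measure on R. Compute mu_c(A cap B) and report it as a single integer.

Counting measure on a finite set equals cardinality. mu_c(A cap B) = |A cap B| (elements appearing in both).
Enumerating the elements of A that also lie in B gives 5 element(s).
So mu_c(A cap B) = 5.

5


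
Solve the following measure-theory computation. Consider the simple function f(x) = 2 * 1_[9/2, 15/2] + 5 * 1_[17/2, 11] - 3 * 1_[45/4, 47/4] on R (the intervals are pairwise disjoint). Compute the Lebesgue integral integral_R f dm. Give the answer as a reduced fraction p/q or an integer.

For a simple function f = sum_i c_i * 1_{A_i} with disjoint A_i,
  integral f dm = sum_i c_i * m(A_i).
Lengths of the A_i:
  m(A_1) = 15/2 - 9/2 = 3.
  m(A_2) = 11 - 17/2 = 5/2.
  m(A_3) = 47/4 - 45/4 = 1/2.
Contributions c_i * m(A_i):
  (2) * (3) = 6.
  (5) * (5/2) = 25/2.
  (-3) * (1/2) = -3/2.
Total: 6 + 25/2 - 3/2 = 17.

17


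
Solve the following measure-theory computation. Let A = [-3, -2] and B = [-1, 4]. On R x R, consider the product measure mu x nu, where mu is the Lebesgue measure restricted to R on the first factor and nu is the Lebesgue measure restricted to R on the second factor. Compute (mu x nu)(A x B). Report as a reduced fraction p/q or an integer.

For a measurable rectangle A x B, the product measure satisfies
  (mu x nu)(A x B) = mu(A) * nu(B).
  mu(A) = 1.
  nu(B) = 5.
  (mu x nu)(A x B) = 1 * 5 = 5.

5


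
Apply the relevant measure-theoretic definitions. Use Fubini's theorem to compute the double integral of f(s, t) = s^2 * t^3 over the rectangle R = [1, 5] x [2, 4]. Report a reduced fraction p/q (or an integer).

f(s, t) is a tensor product of a function of s and a function of t, and both factors are bounded continuous (hence Lebesgue integrable) on the rectangle, so Fubini's theorem applies:
  integral_R f d(m x m) = (integral_a1^b1 s^2 ds) * (integral_a2^b2 t^3 dt).
Inner integral in s: integral_{1}^{5} s^2 ds = (5^3 - 1^3)/3
  = 124/3.
Inner integral in t: integral_{2}^{4} t^3 dt = (4^4 - 2^4)/4
  = 60.
Product: (124/3) * (60) = 2480.

2480


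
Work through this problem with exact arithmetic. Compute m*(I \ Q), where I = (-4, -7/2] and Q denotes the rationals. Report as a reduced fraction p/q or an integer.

The interval I = (-4, -7/2] has m(I) = -7/2 - (-4) = 1/2 (endpoints are measure-zero, so open/closed/half-open agree). Write I = (I cap Q) u (I \ Q). The rationals in I are countable, so m*(I cap Q) = 0 (cover each rational by intervals whose total length is arbitrarily small). By countable subadditivity m*(I) <= m*(I cap Q) + m*(I \ Q), hence m*(I \ Q) >= m(I) = 1/2. The reverse inequality m*(I \ Q) <= m*(I) = 1/2 is trivial since (I \ Q) is a subset of I. Therefore m*(I \ Q) = 1/2.

1/2


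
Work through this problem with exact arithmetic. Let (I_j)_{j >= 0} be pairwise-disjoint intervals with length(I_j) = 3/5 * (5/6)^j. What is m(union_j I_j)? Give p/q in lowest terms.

By countable additivity of the Lebesgue measure on pairwise disjoint measurable sets,
  m(union_{j >= 0} I_j) = sum_{j >= 0} m(I_j) = sum_{j >= 0} a * r^j,
  with a = 3/5 and r = 5/6.
Since 0 < r = 5/6 < 1, the geometric series converges:
  sum_{j >= 0} a * r^j = a / (1 - r).
  = 3/5 / (1 - 5/6)
  = 3/5 / (1/6)
  = 18/5.

18/5


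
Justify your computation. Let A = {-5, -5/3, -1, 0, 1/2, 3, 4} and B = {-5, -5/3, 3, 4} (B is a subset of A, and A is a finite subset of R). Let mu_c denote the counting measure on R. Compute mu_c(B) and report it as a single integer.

Counting measure assigns mu_c(E) = |E| (number of elements) when E is finite.
B has 4 element(s), so mu_c(B) = 4.

4


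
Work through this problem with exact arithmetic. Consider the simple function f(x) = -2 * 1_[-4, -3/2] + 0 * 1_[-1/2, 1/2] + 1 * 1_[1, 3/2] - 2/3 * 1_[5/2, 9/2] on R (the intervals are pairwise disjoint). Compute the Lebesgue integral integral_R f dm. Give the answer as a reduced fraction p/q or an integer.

For a simple function f = sum_i c_i * 1_{A_i} with disjoint A_i,
  integral f dm = sum_i c_i * m(A_i).
Lengths of the A_i:
  m(A_1) = -3/2 - (-4) = 5/2.
  m(A_2) = 1/2 - (-1/2) = 1.
  m(A_3) = 3/2 - 1 = 1/2.
  m(A_4) = 9/2 - 5/2 = 2.
Contributions c_i * m(A_i):
  (-2) * (5/2) = -5.
  (0) * (1) = 0.
  (1) * (1/2) = 1/2.
  (-2/3) * (2) = -4/3.
Total: -5 + 0 + 1/2 - 4/3 = -35/6.

-35/6


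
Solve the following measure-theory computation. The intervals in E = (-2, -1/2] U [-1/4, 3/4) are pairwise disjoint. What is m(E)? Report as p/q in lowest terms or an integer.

For pairwise disjoint intervals, m(union_i I_i) = sum_i m(I_i),
and m is invariant under swapping open/closed endpoints (single points have measure 0).
So m(E) = sum_i (b_i - a_i).
  I_1 has length -1/2 - (-2) = 3/2.
  I_2 has length 3/4 - (-1/4) = 1.
Summing:
  m(E) = 3/2 + 1 = 5/2.

5/2


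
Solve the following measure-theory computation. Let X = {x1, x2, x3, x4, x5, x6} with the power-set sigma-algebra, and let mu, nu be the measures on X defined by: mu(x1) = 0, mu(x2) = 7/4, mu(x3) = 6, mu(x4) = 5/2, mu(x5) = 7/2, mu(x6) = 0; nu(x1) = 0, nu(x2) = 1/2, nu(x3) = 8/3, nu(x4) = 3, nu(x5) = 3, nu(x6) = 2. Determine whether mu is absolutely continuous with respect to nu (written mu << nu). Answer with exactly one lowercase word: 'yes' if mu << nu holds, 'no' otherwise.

mu << nu means: every nu-null measurable set is also mu-null; equivalently, for every atom x, if nu({x}) = 0 then mu({x}) = 0.
Checking each atom:
  x1: nu = 0, mu = 0 -> consistent with mu << nu.
  x2: nu = 1/2 > 0 -> no constraint.
  x3: nu = 8/3 > 0 -> no constraint.
  x4: nu = 3 > 0 -> no constraint.
  x5: nu = 3 > 0 -> no constraint.
  x6: nu = 2 > 0 -> no constraint.
No atom violates the condition. Therefore mu << nu.

yes


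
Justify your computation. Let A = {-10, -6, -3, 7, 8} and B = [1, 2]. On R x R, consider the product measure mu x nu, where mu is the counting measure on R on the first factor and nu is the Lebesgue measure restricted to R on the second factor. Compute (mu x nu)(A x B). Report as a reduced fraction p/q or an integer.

For a measurable rectangle A x B, the product measure satisfies
  (mu x nu)(A x B) = mu(A) * nu(B).
  mu(A) = 5.
  nu(B) = 1.
  (mu x nu)(A x B) = 5 * 1 = 5.

5


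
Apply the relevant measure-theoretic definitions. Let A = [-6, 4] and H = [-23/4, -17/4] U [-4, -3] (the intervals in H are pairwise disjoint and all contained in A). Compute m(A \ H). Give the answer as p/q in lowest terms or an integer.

The ambient interval has length m(A) = 4 - (-6) = 10.
Since the holes are disjoint and sit inside A, by finite additivity
  m(H) = sum_i (b_i - a_i), and m(A \ H) = m(A) - m(H).
Computing the hole measures:
  m(H_1) = -17/4 - (-23/4) = 3/2.
  m(H_2) = -3 - (-4) = 1.
Summed: m(H) = 3/2 + 1 = 5/2.
So m(A \ H) = 10 - 5/2 = 15/2.

15/2


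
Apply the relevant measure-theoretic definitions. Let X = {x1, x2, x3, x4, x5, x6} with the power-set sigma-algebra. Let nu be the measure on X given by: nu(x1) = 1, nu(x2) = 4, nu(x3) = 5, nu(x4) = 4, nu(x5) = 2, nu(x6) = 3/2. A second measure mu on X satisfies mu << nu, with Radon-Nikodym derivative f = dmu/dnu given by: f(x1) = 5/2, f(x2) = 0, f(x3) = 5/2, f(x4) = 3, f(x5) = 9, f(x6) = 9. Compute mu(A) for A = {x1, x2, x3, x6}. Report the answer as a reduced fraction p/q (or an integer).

By the defining property of the Radon-Nikodym derivative, for every measurable set A,
  mu(A) = integral_A f dnu.
Since nu is a discrete measure concentrated on the atoms of X, the integral over A reduces to the sum
  mu(A) = sum_{x in A} f(x) * nu({x}).
Computing each term:
  x1: f(x1) * nu(x1) = 5/2 * 1 = 5/2.
  x2: f(x2) * nu(x2) = 0 * 4 = 0.
  x3: f(x3) * nu(x3) = 5/2 * 5 = 25/2.
  x6: f(x6) * nu(x6) = 9 * 3/2 = 27/2.
Summing: mu(A) = 5/2 + 0 + 25/2 + 27/2 = 57/2.

57/2


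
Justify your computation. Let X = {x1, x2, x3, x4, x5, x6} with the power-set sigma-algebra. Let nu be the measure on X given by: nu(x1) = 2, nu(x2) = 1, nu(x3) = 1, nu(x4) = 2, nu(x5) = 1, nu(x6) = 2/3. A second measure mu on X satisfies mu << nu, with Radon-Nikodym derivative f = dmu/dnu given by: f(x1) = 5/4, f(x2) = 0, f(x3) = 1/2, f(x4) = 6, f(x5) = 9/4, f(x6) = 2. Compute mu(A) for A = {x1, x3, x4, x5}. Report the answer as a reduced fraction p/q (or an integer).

By the defining property of the Radon-Nikodym derivative, for every measurable set A,
  mu(A) = integral_A f dnu.
Since nu is a discrete measure concentrated on the atoms of X, the integral over A reduces to the sum
  mu(A) = sum_{x in A} f(x) * nu({x}).
Computing each term:
  x1: f(x1) * nu(x1) = 5/4 * 2 = 5/2.
  x3: f(x3) * nu(x3) = 1/2 * 1 = 1/2.
  x4: f(x4) * nu(x4) = 6 * 2 = 12.
  x5: f(x5) * nu(x5) = 9/4 * 1 = 9/4.
Summing: mu(A) = 5/2 + 1/2 + 12 + 9/4 = 69/4.

69/4


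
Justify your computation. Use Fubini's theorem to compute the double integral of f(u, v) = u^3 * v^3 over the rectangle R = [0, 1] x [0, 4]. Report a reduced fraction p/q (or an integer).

f(u, v) is a tensor product of a function of u and a function of v, and both factors are bounded continuous (hence Lebesgue integrable) on the rectangle, so Fubini's theorem applies:
  integral_R f d(m x m) = (integral_a1^b1 u^3 du) * (integral_a2^b2 v^3 dv).
Inner integral in u: integral_{0}^{1} u^3 du = (1^4 - 0^4)/4
  = 1/4.
Inner integral in v: integral_{0}^{4} v^3 dv = (4^4 - 0^4)/4
  = 64.
Product: (1/4) * (64) = 16.

16


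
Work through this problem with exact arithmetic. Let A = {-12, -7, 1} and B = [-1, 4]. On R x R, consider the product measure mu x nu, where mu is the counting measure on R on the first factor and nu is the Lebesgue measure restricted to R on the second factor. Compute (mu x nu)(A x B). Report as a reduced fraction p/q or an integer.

For a measurable rectangle A x B, the product measure satisfies
  (mu x nu)(A x B) = mu(A) * nu(B).
  mu(A) = 3.
  nu(B) = 5.
  (mu x nu)(A x B) = 3 * 5 = 15.

15


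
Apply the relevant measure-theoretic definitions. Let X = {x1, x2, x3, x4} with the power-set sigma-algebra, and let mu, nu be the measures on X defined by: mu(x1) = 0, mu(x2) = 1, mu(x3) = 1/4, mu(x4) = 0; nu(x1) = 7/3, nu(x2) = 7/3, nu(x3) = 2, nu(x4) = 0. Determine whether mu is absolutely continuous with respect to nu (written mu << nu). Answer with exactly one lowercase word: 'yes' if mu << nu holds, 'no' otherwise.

mu << nu means: every nu-null measurable set is also mu-null; equivalently, for every atom x, if nu({x}) = 0 then mu({x}) = 0.
Checking each atom:
  x1: nu = 7/3 > 0 -> no constraint.
  x2: nu = 7/3 > 0 -> no constraint.
  x3: nu = 2 > 0 -> no constraint.
  x4: nu = 0, mu = 0 -> consistent with mu << nu.
No atom violates the condition. Therefore mu << nu.

yes


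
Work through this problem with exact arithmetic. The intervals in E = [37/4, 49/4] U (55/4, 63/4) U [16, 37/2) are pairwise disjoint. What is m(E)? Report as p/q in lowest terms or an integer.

For pairwise disjoint intervals, m(union_i I_i) = sum_i m(I_i),
and m is invariant under swapping open/closed endpoints (single points have measure 0).
So m(E) = sum_i (b_i - a_i).
  I_1 has length 49/4 - 37/4 = 3.
  I_2 has length 63/4 - 55/4 = 2.
  I_3 has length 37/2 - 16 = 5/2.
Summing:
  m(E) = 3 + 2 + 5/2 = 15/2.

15/2


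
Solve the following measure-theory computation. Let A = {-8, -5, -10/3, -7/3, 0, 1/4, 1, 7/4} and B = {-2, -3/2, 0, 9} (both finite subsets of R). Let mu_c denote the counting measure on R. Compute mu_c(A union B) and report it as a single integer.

Counting measure on a finite set equals cardinality. By inclusion-exclusion, |A union B| = |A| + |B| - |A cap B|.
|A| = 8, |B| = 4, |A cap B| = 1.
So mu_c(A union B) = 8 + 4 - 1 = 11.

11


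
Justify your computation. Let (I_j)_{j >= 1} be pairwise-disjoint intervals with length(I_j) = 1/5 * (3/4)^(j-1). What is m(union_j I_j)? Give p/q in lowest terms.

By countable additivity of the Lebesgue measure on pairwise disjoint measurable sets,
  m(union_{j >= 1} I_j) = sum_{j >= 1} m(I_j) = sum_{j >= 1} a * r^(j-1),
  with a = 1/5 and r = 3/4.
Since 0 < r = 3/4 < 1, the geometric series converges:
  sum_{j >= 1} a * r^(j-1) = a / (1 - r).
  = 1/5 / (1 - 3/4)
  = 1/5 / (1/4)
  = 4/5.

4/5


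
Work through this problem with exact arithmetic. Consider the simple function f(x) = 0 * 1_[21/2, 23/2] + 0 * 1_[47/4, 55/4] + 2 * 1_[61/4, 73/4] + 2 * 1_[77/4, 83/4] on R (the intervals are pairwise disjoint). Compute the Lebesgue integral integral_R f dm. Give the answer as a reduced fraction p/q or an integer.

For a simple function f = sum_i c_i * 1_{A_i} with disjoint A_i,
  integral f dm = sum_i c_i * m(A_i).
Lengths of the A_i:
  m(A_1) = 23/2 - 21/2 = 1.
  m(A_2) = 55/4 - 47/4 = 2.
  m(A_3) = 73/4 - 61/4 = 3.
  m(A_4) = 83/4 - 77/4 = 3/2.
Contributions c_i * m(A_i):
  (0) * (1) = 0.
  (0) * (2) = 0.
  (2) * (3) = 6.
  (2) * (3/2) = 3.
Total: 0 + 0 + 6 + 3 = 9.

9


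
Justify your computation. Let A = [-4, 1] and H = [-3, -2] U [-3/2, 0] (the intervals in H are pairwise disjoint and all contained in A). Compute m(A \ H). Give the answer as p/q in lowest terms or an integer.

The ambient interval has length m(A) = 1 - (-4) = 5.
Since the holes are disjoint and sit inside A, by finite additivity
  m(H) = sum_i (b_i - a_i), and m(A \ H) = m(A) - m(H).
Computing the hole measures:
  m(H_1) = -2 - (-3) = 1.
  m(H_2) = 0 - (-3/2) = 3/2.
Summed: m(H) = 1 + 3/2 = 5/2.
So m(A \ H) = 5 - 5/2 = 5/2.

5/2


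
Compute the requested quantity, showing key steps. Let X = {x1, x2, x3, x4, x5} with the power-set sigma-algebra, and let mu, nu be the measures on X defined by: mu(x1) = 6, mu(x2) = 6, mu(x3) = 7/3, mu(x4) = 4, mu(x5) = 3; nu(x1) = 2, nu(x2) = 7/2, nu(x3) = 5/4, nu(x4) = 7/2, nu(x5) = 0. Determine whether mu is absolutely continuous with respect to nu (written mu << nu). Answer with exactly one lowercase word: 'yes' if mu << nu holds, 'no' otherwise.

mu << nu means: every nu-null measurable set is also mu-null; equivalently, for every atom x, if nu({x}) = 0 then mu({x}) = 0.
Checking each atom:
  x1: nu = 2 > 0 -> no constraint.
  x2: nu = 7/2 > 0 -> no constraint.
  x3: nu = 5/4 > 0 -> no constraint.
  x4: nu = 7/2 > 0 -> no constraint.
  x5: nu = 0, mu = 3 > 0 -> violates mu << nu.
The atom(s) x5 violate the condition (nu = 0 but mu > 0). Therefore mu is NOT absolutely continuous w.r.t. nu.

no


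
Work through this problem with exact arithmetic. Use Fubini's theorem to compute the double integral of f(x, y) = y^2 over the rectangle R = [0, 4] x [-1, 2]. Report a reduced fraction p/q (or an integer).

f(x, y) is a tensor product of a function of x and a function of y, and both factors are bounded continuous (hence Lebesgue integrable) on the rectangle, so Fubini's theorem applies:
  integral_R f d(m x m) = (integral_a1^b1 1 dx) * (integral_a2^b2 y^2 dy).
Inner integral in x: integral_{0}^{4} 1 dx = (4^1 - 0^1)/1
  = 4.
Inner integral in y: integral_{-1}^{2} y^2 dy = (2^3 - (-1)^3)/3
  = 3.
Product: (4) * (3) = 12.

12


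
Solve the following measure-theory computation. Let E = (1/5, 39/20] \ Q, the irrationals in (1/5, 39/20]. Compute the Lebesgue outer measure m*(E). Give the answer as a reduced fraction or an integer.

The interval I = (1/5, 39/20] has m(I) = 39/20 - 1/5 = 7/4 (endpoints are measure-zero, so open/closed/half-open agree). Write I = (I cap Q) u (I \ Q). The rationals in I are countable, so m*(I cap Q) = 0 (cover each rational by intervals whose total length is arbitrarily small). By countable subadditivity m*(I) <= m*(I cap Q) + m*(I \ Q), hence m*(I \ Q) >= m(I) = 7/4. The reverse inequality m*(I \ Q) <= m*(I) = 7/4 is trivial since (I \ Q) is a subset of I. Therefore m*(I \ Q) = 7/4.

7/4


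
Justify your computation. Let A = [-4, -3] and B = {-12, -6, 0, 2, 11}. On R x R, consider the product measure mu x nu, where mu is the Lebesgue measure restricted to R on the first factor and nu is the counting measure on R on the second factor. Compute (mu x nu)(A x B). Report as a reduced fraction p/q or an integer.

For a measurable rectangle A x B, the product measure satisfies
  (mu x nu)(A x B) = mu(A) * nu(B).
  mu(A) = 1.
  nu(B) = 5.
  (mu x nu)(A x B) = 1 * 5 = 5.

5


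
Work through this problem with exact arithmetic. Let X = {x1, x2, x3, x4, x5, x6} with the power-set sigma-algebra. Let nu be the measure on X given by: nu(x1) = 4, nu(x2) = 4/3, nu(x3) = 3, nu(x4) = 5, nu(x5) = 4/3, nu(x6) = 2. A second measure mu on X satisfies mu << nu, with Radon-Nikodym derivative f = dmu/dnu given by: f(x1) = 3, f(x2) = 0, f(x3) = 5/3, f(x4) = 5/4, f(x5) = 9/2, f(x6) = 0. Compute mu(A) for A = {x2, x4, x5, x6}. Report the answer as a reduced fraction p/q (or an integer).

By the defining property of the Radon-Nikodym derivative, for every measurable set A,
  mu(A) = integral_A f dnu.
Since nu is a discrete measure concentrated on the atoms of X, the integral over A reduces to the sum
  mu(A) = sum_{x in A} f(x) * nu({x}).
Computing each term:
  x2: f(x2) * nu(x2) = 0 * 4/3 = 0.
  x4: f(x4) * nu(x4) = 5/4 * 5 = 25/4.
  x5: f(x5) * nu(x5) = 9/2 * 4/3 = 6.
  x6: f(x6) * nu(x6) = 0 * 2 = 0.
Summing: mu(A) = 0 + 25/4 + 6 + 0 = 49/4.

49/4


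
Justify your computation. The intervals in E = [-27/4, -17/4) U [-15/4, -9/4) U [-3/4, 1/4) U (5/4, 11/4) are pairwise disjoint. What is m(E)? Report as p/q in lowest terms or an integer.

For pairwise disjoint intervals, m(union_i I_i) = sum_i m(I_i),
and m is invariant under swapping open/closed endpoints (single points have measure 0).
So m(E) = sum_i (b_i - a_i).
  I_1 has length -17/4 - (-27/4) = 5/2.
  I_2 has length -9/4 - (-15/4) = 3/2.
  I_3 has length 1/4 - (-3/4) = 1.
  I_4 has length 11/4 - 5/4 = 3/2.
Summing:
  m(E) = 5/2 + 3/2 + 1 + 3/2 = 13/2.

13/2


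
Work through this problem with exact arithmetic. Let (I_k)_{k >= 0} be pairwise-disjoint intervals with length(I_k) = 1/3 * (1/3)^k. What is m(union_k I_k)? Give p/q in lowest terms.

By countable additivity of the Lebesgue measure on pairwise disjoint measurable sets,
  m(union_{k >= 0} I_k) = sum_{k >= 0} m(I_k) = sum_{k >= 0} a * r^k,
  with a = 1/3 and r = 1/3.
Since 0 < r = 1/3 < 1, the geometric series converges:
  sum_{k >= 0} a * r^k = a / (1 - r).
  = 1/3 / (1 - 1/3)
  = 1/3 / (2/3)
  = 1/2.

1/2


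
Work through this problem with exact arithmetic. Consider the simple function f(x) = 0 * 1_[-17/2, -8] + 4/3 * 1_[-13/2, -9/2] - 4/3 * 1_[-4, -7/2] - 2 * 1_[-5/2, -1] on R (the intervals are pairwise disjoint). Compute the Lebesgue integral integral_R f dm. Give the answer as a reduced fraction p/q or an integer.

For a simple function f = sum_i c_i * 1_{A_i} with disjoint A_i,
  integral f dm = sum_i c_i * m(A_i).
Lengths of the A_i:
  m(A_1) = -8 - (-17/2) = 1/2.
  m(A_2) = -9/2 - (-13/2) = 2.
  m(A_3) = -7/2 - (-4) = 1/2.
  m(A_4) = -1 - (-5/2) = 3/2.
Contributions c_i * m(A_i):
  (0) * (1/2) = 0.
  (4/3) * (2) = 8/3.
  (-4/3) * (1/2) = -2/3.
  (-2) * (3/2) = -3.
Total: 0 + 8/3 - 2/3 - 3 = -1.

-1


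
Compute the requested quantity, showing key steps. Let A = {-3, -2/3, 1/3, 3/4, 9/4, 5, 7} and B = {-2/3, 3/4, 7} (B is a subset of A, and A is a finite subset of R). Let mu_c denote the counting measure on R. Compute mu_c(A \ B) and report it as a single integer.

Counting measure assigns mu_c(E) = |E| (number of elements) when E is finite. For B subset A, A \ B is the set of elements of A not in B, so |A \ B| = |A| - |B|.
|A| = 7, |B| = 3, so mu_c(A \ B) = 7 - 3 = 4.

4


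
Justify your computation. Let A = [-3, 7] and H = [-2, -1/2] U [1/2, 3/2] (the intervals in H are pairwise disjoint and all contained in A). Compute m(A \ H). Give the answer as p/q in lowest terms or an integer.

The ambient interval has length m(A) = 7 - (-3) = 10.
Since the holes are disjoint and sit inside A, by finite additivity
  m(H) = sum_i (b_i - a_i), and m(A \ H) = m(A) - m(H).
Computing the hole measures:
  m(H_1) = -1/2 - (-2) = 3/2.
  m(H_2) = 3/2 - 1/2 = 1.
Summed: m(H) = 3/2 + 1 = 5/2.
So m(A \ H) = 10 - 5/2 = 15/2.

15/2


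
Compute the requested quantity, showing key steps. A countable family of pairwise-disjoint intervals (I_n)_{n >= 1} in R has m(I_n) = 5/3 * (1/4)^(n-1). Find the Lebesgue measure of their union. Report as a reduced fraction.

By countable additivity of the Lebesgue measure on pairwise disjoint measurable sets,
  m(union_{n >= 1} I_n) = sum_{n >= 1} m(I_n) = sum_{n >= 1} a * r^(n-1),
  with a = 5/3 and r = 1/4.
Since 0 < r = 1/4 < 1, the geometric series converges:
  sum_{n >= 1} a * r^(n-1) = a / (1 - r).
  = 5/3 / (1 - 1/4)
  = 5/3 / (3/4)
  = 20/9.

20/9


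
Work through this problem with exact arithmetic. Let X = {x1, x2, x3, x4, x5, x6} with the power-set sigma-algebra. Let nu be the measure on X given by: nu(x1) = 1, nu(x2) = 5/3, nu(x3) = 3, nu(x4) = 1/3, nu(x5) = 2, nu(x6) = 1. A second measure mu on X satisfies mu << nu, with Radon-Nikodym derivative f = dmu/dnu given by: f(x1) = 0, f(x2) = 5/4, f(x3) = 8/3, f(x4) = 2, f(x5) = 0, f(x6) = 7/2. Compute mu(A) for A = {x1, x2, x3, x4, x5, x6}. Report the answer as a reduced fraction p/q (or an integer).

By the defining property of the Radon-Nikodym derivative, for every measurable set A,
  mu(A) = integral_A f dnu.
Since nu is a discrete measure concentrated on the atoms of X, the integral over A reduces to the sum
  mu(A) = sum_{x in A} f(x) * nu({x}).
Computing each term:
  x1: f(x1) * nu(x1) = 0 * 1 = 0.
  x2: f(x2) * nu(x2) = 5/4 * 5/3 = 25/12.
  x3: f(x3) * nu(x3) = 8/3 * 3 = 8.
  x4: f(x4) * nu(x4) = 2 * 1/3 = 2/3.
  x5: f(x5) * nu(x5) = 0 * 2 = 0.
  x6: f(x6) * nu(x6) = 7/2 * 1 = 7/2.
Summing: mu(A) = 0 + 25/12 + 8 + 2/3 + 0 + 7/2 = 57/4.

57/4


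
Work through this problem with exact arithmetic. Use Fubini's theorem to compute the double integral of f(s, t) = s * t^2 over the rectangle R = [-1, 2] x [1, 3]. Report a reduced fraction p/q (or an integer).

f(s, t) is a tensor product of a function of s and a function of t, and both factors are bounded continuous (hence Lebesgue integrable) on the rectangle, so Fubini's theorem applies:
  integral_R f d(m x m) = (integral_a1^b1 s ds) * (integral_a2^b2 t^2 dt).
Inner integral in s: integral_{-1}^{2} s ds = (2^2 - (-1)^2)/2
  = 3/2.
Inner integral in t: integral_{1}^{3} t^2 dt = (3^3 - 1^3)/3
  = 26/3.
Product: (3/2) * (26/3) = 13.

13


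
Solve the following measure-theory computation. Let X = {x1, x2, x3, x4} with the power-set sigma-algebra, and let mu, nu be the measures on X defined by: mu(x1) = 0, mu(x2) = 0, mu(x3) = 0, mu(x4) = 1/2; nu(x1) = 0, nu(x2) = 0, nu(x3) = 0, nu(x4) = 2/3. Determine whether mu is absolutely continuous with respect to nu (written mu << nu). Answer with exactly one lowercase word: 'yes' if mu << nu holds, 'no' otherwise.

mu << nu means: every nu-null measurable set is also mu-null; equivalently, for every atom x, if nu({x}) = 0 then mu({x}) = 0.
Checking each atom:
  x1: nu = 0, mu = 0 -> consistent with mu << nu.
  x2: nu = 0, mu = 0 -> consistent with mu << nu.
  x3: nu = 0, mu = 0 -> consistent with mu << nu.
  x4: nu = 2/3 > 0 -> no constraint.
No atom violates the condition. Therefore mu << nu.

yes


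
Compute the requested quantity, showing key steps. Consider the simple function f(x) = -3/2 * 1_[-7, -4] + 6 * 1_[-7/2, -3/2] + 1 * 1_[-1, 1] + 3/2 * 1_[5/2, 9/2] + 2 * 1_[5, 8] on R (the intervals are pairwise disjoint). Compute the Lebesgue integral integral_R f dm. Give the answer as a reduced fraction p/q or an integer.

For a simple function f = sum_i c_i * 1_{A_i} with disjoint A_i,
  integral f dm = sum_i c_i * m(A_i).
Lengths of the A_i:
  m(A_1) = -4 - (-7) = 3.
  m(A_2) = -3/2 - (-7/2) = 2.
  m(A_3) = 1 - (-1) = 2.
  m(A_4) = 9/2 - 5/2 = 2.
  m(A_5) = 8 - 5 = 3.
Contributions c_i * m(A_i):
  (-3/2) * (3) = -9/2.
  (6) * (2) = 12.
  (1) * (2) = 2.
  (3/2) * (2) = 3.
  (2) * (3) = 6.
Total: -9/2 + 12 + 2 + 3 + 6 = 37/2.

37/2


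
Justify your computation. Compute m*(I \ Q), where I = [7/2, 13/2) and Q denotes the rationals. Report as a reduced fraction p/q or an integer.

The interval I = [7/2, 13/2) has m(I) = 13/2 - 7/2 = 3 (endpoints are measure-zero, so open/closed/half-open agree). Write I = (I cap Q) u (I \ Q). The rationals in I are countable, so m*(I cap Q) = 0 (cover each rational by intervals whose total length is arbitrarily small). By countable subadditivity m*(I) <= m*(I cap Q) + m*(I \ Q), hence m*(I \ Q) >= m(I) = 3. The reverse inequality m*(I \ Q) <= m*(I) = 3 is trivial since (I \ Q) is a subset of I. Therefore m*(I \ Q) = 3.

3


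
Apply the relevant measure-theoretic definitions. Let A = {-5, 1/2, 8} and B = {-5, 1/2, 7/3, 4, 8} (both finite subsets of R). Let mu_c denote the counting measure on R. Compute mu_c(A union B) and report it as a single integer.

Counting measure on a finite set equals cardinality. By inclusion-exclusion, |A union B| = |A| + |B| - |A cap B|.
|A| = 3, |B| = 5, |A cap B| = 3.
So mu_c(A union B) = 3 + 5 - 3 = 5.

5


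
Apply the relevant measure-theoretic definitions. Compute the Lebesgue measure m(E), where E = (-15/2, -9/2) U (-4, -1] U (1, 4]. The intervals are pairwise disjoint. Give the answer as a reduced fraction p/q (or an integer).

For pairwise disjoint intervals, m(union_i I_i) = sum_i m(I_i),
and m is invariant under swapping open/closed endpoints (single points have measure 0).
So m(E) = sum_i (b_i - a_i).
  I_1 has length -9/2 - (-15/2) = 3.
  I_2 has length -1 - (-4) = 3.
  I_3 has length 4 - 1 = 3.
Summing:
  m(E) = 3 + 3 + 3 = 9.

9
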